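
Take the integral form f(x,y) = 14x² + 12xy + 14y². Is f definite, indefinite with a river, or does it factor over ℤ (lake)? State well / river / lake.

D = b²−4ac = 12² − 4·14·14 = -640
D < 0 ⇒ definite ⇒ every region one sign ⇒ single well

well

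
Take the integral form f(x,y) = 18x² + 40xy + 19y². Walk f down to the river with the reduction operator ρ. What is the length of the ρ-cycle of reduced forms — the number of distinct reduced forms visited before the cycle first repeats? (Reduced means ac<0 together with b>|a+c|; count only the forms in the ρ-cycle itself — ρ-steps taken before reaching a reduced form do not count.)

D = 232, ⌊√D⌋ = 15
descent: ρ → (19,-2,-3)
descent: ρ → (-3,14,3)  [lands on river]
river: ρ → (3,10,-11)
river: ρ → (-11,12,2)
river: ρ → (2,12,-11)
river: ρ → (-11,10,3)
river: ρ → (3,14,-3)
river: ρ → (-3,10,11)
river: ρ → (11,12,-2)
river: ρ → (-2,12,11)
river: ρ → (11,10,-3)
ρ-cycle length = 10 (tail of 2 descent steps not counted)

10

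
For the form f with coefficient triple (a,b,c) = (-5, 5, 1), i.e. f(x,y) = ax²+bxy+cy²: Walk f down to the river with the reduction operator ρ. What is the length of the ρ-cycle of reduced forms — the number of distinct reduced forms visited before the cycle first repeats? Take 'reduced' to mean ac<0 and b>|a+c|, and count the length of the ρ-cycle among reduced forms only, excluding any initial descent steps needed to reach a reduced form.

D = 45, ⌊√D⌋ = 6
river: ρ → (1,5,-5)
river: ρ → (-5,5,1)
ρ-cycle length = 2 (tail of 0 descent steps not counted)

2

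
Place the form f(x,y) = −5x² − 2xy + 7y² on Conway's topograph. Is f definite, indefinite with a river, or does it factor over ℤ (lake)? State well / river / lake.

D = b²−4ac = (-2)² − 4·(-5)·7 = 144
D = 12² is a perfect square ⇒ form factors over ℤ ⇒ lakes

lake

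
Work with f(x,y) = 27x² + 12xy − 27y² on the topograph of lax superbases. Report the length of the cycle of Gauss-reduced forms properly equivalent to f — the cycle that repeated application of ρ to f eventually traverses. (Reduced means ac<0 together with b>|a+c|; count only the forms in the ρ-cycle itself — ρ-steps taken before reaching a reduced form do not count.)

D = 3060, ⌊√D⌋ = 55
river: ρ → (-27,42,12)
river: ρ → (12,54,-3)
river: ρ → (-3,54,12)
river: ρ → (12,42,-27)
river: ρ → (-27,12,27)
river: ρ → (27,42,-12)
river: ρ → (-12,54,3)
river: ρ → (3,54,-12)
river: ρ → (-12,42,27)
river: ρ → (27,12,-27)
ρ-cycle length = 10 (tail of 0 descent steps not counted)

10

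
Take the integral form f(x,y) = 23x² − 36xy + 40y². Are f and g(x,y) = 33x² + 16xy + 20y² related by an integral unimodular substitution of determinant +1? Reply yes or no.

D₁ = -2384, D₂ = -2384
f: translate: b→10 (≡-36 mod 46), so (23,-36,40)→(23,10,27)
f: reduced (well bottom): (23,10,27) with a≤c, −a<b≤a
g: flip: (33,16,20)→(20,-16,33)
g: reduced (well bottom): (20,-16,33) with a≤c, −a<b≤a
reduced forms (23, 10, 27) vs (20, -16, 33) ⇒ inequivalent

no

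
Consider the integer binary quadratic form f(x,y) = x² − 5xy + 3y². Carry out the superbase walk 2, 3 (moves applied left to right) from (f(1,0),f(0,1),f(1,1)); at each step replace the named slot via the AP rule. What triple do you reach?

start (1,3,-1) = (f(1,0),f(0,1),f(1,1))
replace slot 2: 2·(1+(-1)) − 3 = -3 → (1,-3,-1)
replace slot 3: 2·(1+(-3)) − (-1) = -3 → (1,-3,-3)

1,-3,-3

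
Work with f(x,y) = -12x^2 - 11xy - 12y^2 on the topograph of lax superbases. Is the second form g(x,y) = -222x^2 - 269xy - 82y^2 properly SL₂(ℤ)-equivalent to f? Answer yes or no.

D₁ = -455, D₂ = -455
f is negative-definite; reduce −f:
−f: reduced (well bottom): (12,11,12) with a≤c, −a<b≤a
flip sign back: reduced form of f is (-12,-11,-12)
g is negative-definite; reduce −g:
−g: translate: b→-175 (≡269 mod 444), so (222,269,82)→(222,-175,35)
−g: flip: (222,-175,35)→(35,175,222)
−g: translate: b→35 (≡175 mod 70), so (35,175,222)→(35,35,12)
−g: flip: (35,35,12)→(12,-35,35)
−g: translate: b→-11 (≡-35 mod 24), so (12,-35,35)→(12,-11,12)
−g: flip: (12,-11,12)→(12,11,12)
−g: reduced (well bottom): (12,11,12) with a≤c, −a<b≤a
flip sign back: reduced form of g is (-12,-11,-12)
reduced forms (-12, -11, -12) vs (-12, -11, -12) ⇒ equivalent

yes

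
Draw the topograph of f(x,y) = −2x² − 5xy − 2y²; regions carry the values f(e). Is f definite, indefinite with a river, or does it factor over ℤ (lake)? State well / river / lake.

D = b²−4ac = (-5)² − 4·(-2)·(-2) = 9
D = 3² is a perfect square ⇒ form factors over ℤ ⇒ lakes

lake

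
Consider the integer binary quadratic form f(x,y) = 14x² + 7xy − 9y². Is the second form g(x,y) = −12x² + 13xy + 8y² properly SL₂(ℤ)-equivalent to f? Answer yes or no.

D₁ = 553, D₂ = 553
river cycle of f (length 26): (-9, 11, 12), (12, 13, -8), (-8, 19, 6), (6, 17, -11), (-11, 5, 12), (12, 19, -4), (-4, 21, 7), (7, 21, -4), (-4, 19, 12), (12, 5, -11), … (16 more)
river cycle of g (length 26): (8, 19, -6), (-6, 17, 11), (11, 5, -12), (-12, 19, 4), (4, 21, -7), (-7, 21, 4), (4, 19, -12), (-12, 5, 11), (11, 17, -6), (-6, 19, 8), … (16 more)
cycles differ ⇒ inequivalent

no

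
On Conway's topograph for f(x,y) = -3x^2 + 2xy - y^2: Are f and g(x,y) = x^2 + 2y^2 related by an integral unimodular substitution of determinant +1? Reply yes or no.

D₁ = -8, D₂ = -8
f is negative-definite; reduce −f:
−f: flip: (3,-2,1)→(1,2,3)
−f: translate: b→0 (≡2 mod 2), so (1,2,3)→(1,0,2)
−f: reduced (well bottom): (1,0,2) with a≤c, −a<b≤a
flip sign back: reduced form of f is (-1,0,-2)
g: reduced (well bottom): (1,0,2) with a≤c, −a<b≤a
reduced forms (-1, 0, -2) vs (1, 0, 2) ⇒ inequivalent

no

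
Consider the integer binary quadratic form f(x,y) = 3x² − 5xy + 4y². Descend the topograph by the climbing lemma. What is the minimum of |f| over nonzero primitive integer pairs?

translate: b→1 (≡-5 mod 6), so (3,-5,4)→(3,1,2)
flip: (3,1,2)→(2,-1,3)
reduced (well bottom): (2,-1,3) with a≤c, −a<b≤a
well minimum = a = 2

2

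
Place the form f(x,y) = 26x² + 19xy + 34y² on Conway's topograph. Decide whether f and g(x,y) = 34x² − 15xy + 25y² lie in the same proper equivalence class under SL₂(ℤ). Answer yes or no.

D₁ = -3175, D₂ = -3175
f: reduced (well bottom): (26,19,34) with a≤c, −a<b≤a
g: flip: (34,-15,25)→(25,15,34)
g: reduced (well bottom): (25,15,34) with a≤c, −a<b≤a
reduced forms (26, 19, 34) vs (25, 15, 34) ⇒ inequivalent

no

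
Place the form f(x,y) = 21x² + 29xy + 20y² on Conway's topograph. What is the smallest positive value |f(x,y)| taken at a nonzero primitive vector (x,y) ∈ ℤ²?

translate: b→-13 (≡29 mod 42), so (21,29,20)→(21,-13,12)
flip: (21,-13,12)→(12,13,21)
translate: b→-11 (≡13 mod 24), so (12,13,21)→(12,-11,20)
reduced (well bottom): (12,-11,20) with a≤c, −a<b≤a
well minimum = a = 12

12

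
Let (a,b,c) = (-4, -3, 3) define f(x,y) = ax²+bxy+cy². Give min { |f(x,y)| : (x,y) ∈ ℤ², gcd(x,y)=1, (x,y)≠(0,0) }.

descent: ρ → (3,3,-4)  [lands on river]
river: ρ → (-4,5,2)
river: ρ → (2,7,-1)
river: ρ → (-1,7,2)
river: ρ → (2,5,-4)
river: ρ → (-4,3,3)
closes: descent 1, river 6
min |a| on river = 1

1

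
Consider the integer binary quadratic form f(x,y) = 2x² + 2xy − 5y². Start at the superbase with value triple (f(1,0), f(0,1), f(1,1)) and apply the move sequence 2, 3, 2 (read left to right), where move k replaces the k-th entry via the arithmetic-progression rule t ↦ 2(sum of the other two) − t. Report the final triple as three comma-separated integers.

start (2,-5,-1) = (f(1,0),f(0,1),f(1,1))
replace slot 2: 2·(2+(-1)) − (-5) = 7 → (2,7,-1)
replace slot 3: 2·(2+7) − (-1) = 19 → (2,7,19)
replace slot 2: 2·(2+19) − 7 = 35 → (2,35,19)

2,35,19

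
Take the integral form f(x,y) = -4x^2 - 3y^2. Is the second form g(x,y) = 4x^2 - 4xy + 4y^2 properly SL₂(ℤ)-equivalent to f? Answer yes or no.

D₁ = -48, D₂ = -48
f is negative-definite; reduce −f:
−f: flip: (4,0,3)→(3,0,4)
−f: reduced (well bottom): (3,0,4) with a≤c, −a<b≤a
flip sign back: reduced form of f is (-3,0,-4)
g: translate: b→4 (≡-4 mod 8), so (4,-4,4)→(4,4,4)
g: reduced (well bottom): (4,4,4) with a≤c, −a<b≤a
reduced forms (-3, 0, -4) vs (4, 4, 4) ⇒ inequivalent

no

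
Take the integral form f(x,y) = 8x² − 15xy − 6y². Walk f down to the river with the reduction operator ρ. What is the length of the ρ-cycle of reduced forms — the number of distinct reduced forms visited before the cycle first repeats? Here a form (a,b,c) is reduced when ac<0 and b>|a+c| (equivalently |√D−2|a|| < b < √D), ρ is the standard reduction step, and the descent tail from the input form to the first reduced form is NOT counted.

D = 417, ⌊√D⌋ = 20
descent: ρ → (-6,15,8)  [lands on river]
river: ρ → (8,17,-4)
river: ρ → (-4,15,12)
river: ρ → (12,9,-7)
river: ρ → (-7,19,2)
river: ρ → (2,17,-16)
river: ρ → (-16,15,3)
river: ρ → (3,15,-16)
river: ρ → (-16,17,2)
river: ρ → (2,19,-7)
river: ρ → (-7,9,12)
river: ρ → (12,15,-4)
river: ρ → (-4,17,8)
river: ρ → (8,15,-6)
river: ρ → (-6,9,14)
river: ρ → (14,19,-1)
river: ρ → (-1,19,14)
river: ρ → (14,9,-6)
ρ-cycle length = 18 (tail of 1 descent step not counted)

18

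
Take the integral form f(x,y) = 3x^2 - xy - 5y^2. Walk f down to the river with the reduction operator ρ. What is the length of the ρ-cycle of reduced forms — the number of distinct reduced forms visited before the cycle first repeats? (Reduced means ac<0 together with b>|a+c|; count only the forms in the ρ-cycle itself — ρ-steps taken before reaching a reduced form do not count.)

D = 61, ⌊√D⌋ = 7
descent: ρ → (-5,1,3)
descent: ρ → (3,5,-3)  [lands on river]
river: ρ → (-3,7,1)
river: ρ → (1,7,-3)
river: ρ → (-3,5,3)
river: ρ → (3,7,-1)
river: ρ → (-1,7,3)
ρ-cycle length = 6 (tail of 2 descent steps not counted)

6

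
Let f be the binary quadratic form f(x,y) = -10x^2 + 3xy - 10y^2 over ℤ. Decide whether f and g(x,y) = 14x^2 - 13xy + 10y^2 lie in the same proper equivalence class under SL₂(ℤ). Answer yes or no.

D₁ = -391, D₂ = -391
f is negative-definite; reduce −f:
−f: flip: (10,-3,10)→(10,3,10)
−f: reduced (well bottom): (10,3,10) with a≤c, −a<b≤a
flip sign back: reduced form of f is (-10,-3,-10)
g: flip: (14,-13,10)→(10,13,14)
g: translate: b→-7 (≡13 mod 20), so (10,13,14)→(10,-7,11)
g: reduced (well bottom): (10,-7,11) with a≤c, −a<b≤a
reduced forms (-10, -3, -10) vs (10, -7, 11) ⇒ inequivalent

no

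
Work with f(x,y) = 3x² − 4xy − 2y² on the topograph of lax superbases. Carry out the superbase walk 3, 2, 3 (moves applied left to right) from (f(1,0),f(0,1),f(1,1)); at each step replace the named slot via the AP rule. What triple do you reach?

start (3,-2,-3) = (f(1,0),f(0,1),f(1,1))
replace slot 3: 2·(3+(-2)) − (-3) = 5 → (3,-2,5)
replace slot 2: 2·(3+5) − (-2) = 18 → (3,18,5)
replace slot 3: 2·(3+18) − 5 = 37 → (3,18,37)

3,18,37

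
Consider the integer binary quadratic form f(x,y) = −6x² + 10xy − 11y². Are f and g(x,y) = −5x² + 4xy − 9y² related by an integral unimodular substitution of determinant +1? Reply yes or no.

D₁ = -164, D₂ = -164
f is negative-definite; reduce −f:
−f: translate: b→2 (≡-10 mod 12), so (6,-10,11)→(6,2,7)
−f: reduced (well bottom): (6,2,7) with a≤c, −a<b≤a
flip sign back: reduced form of f is (-6,-2,-7)
g is negative-definite; reduce −g:
−g: reduced (well bottom): (5,-4,9) with a≤c, −a<b≤a
flip sign back: reduced form of g is (-5,4,-9)
reduced forms (-6, -2, -7) vs (-5, 4, -9) ⇒ inequivalent

no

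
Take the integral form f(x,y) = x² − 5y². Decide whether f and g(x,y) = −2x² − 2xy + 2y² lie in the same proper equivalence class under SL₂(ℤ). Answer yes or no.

D₁ = 20, D₂ = 20
river cycle of f (length 2): (1, 4, -1), (-1, 4, 1)
river cycle of g (length 2): (2, 2, -2), (-2, 2, 2)
cycles differ ⇒ inequivalent

no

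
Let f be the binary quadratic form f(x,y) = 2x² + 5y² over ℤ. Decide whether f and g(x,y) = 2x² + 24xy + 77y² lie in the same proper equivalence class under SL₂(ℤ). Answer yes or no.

D₁ = -40, D₂ = -40
f: reduced (well bottom): (2,0,5) with a≤c, −a<b≤a
g: translate: b→0 (≡24 mod 4), so (2,24,77)→(2,0,5)
g: reduced (well bottom): (2,0,5) with a≤c, −a<b≤a
reduced forms (2, 0, 5) vs (2, 0, 5) ⇒ equivalent

yes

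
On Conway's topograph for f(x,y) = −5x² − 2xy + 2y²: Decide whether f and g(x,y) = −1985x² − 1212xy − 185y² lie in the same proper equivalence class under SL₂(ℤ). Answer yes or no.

D₁ = 44, D₂ = 44
river cycle of f (length 2): (2, 6, -1), (-1, 6, 2)
river cycle of g (length 2): (-1, 6, 2), (2, 6, -1)
cycles coincide ⇒ equivalent

yes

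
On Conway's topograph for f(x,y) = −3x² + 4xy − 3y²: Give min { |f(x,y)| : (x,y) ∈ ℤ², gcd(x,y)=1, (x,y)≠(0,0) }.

translate: b→2 (≡-4 mod 6), so (3,-4,3)→(3,2,2)
flip: (3,2,2)→(2,-2,3)
translate: b→2 (≡-2 mod 4), so (2,-2,3)→(2,2,3)
reduced (well bottom): (2,2,3) with a≤c, −a<b≤a
well minimum |f| = |-2| = 2 (negative-definite)

2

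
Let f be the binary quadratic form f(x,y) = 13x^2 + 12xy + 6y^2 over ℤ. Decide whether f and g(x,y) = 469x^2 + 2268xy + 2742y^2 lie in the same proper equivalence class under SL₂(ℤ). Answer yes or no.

D₁ = -168, D₂ = -168
f: flip: (13,12,6)→(6,-12,13)
f: translate: b→0 (≡-12 mod 12), so (6,-12,13)→(6,0,7)
f: reduced (well bottom): (6,0,7) with a≤c, −a<b≤a
g: translate: b→392 (≡2268 mod 938), so (469,2268,2742)→(469,392,82)
g: flip: (469,392,82)→(82,-392,469)
g: translate: b→-64 (≡-392 mod 164), so (82,-392,469)→(82,-64,13)
g: flip: (82,-64,13)→(13,64,82)
g: translate: b→12 (≡64 mod 26), so (13,64,82)→(13,12,6)
g: flip: (13,12,6)→(6,-12,13)
g: translate: b→0 (≡-12 mod 12), so (6,-12,13)→(6,0,7)
g: reduced (well bottom): (6,0,7) with a≤c, −a<b≤a
reduced forms (6, 0, 7) vs (6, 0, 7) ⇒ equivalent

yes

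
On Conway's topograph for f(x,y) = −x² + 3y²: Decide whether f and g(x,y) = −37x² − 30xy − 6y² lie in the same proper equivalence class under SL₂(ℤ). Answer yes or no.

D₁ = 12, D₂ = 12
river cycle of f (length 2): (-1, 2, 2), (2, 2, -1)
river cycle of g (length 2): (-1, 2, 2), (2, 2, -1)
cycles coincide ⇒ equivalent

yes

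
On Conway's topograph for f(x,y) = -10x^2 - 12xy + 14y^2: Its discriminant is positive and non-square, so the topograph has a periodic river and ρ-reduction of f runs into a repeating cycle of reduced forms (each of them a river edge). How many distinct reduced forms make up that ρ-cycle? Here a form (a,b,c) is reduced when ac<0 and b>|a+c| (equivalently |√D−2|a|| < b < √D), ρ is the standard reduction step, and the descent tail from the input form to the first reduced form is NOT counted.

D = 704, ⌊√D⌋ = 26
descent: ρ → (14,12,-10)  [lands on river]
river: ρ → (-10,8,16)
river: ρ → (16,24,-2)
river: ρ → (-2,24,16)
river: ρ → (16,8,-10)
river: ρ → (-10,12,14)
river: ρ → (14,16,-8)
river: ρ → (-8,16,14)
ρ-cycle length = 8 (tail of 1 descent step not counted)

8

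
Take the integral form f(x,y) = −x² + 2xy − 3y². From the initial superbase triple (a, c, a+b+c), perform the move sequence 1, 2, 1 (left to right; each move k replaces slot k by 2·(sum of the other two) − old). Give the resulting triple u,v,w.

start (-1,-3,-2) = (f(1,0),f(0,1),f(1,1))
replace slot 1: 2·((-3)+(-2)) − (-1) = -9 → (-9,-3,-2)
replace slot 2: 2·((-9)+(-2)) − (-3) = -19 → (-9,-19,-2)
replace slot 1: 2·((-19)+(-2)) − (-9) = -33 → (-33,-19,-2)

-33,-19,-2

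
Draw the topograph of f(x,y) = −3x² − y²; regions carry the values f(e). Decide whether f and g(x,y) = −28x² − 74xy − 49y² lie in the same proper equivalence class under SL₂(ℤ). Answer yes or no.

D₁ = -12, D₂ = -12
f is negative-definite; reduce −f:
−f: flip: (3,0,1)→(1,0,3)
−f: reduced (well bottom): (1,0,3) with a≤c, −a<b≤a
flip sign back: reduced form of f is (-1,0,-3)
g is negative-definite; reduce −g:
−g: translate: b→18 (≡74 mod 56), so (28,74,49)→(28,18,3)
−g: flip: (28,18,3)→(3,-18,28)
−g: translate: b→0 (≡-18 mod 6), so (3,-18,28)→(3,0,1)
−g: flip: (3,0,1)→(1,0,3)
−g: reduced (well bottom): (1,0,3) with a≤c, −a<b≤a
flip sign back: reduced form of g is (-1,0,-3)
reduced forms (-1, 0, -3) vs (-1, 0, -3) ⇒ equivalent

yes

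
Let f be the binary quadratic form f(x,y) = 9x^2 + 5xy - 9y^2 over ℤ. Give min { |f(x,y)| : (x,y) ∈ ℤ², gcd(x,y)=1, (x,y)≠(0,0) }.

river: ρ → (-9,13,5)
river: ρ → (5,17,-3)
river: ρ → (-3,13,15)
river: ρ → (15,17,-1)
river: ρ → (-1,17,15)
river: ρ → (15,13,-3)
river: ρ → (-3,17,5)
river: ρ → (5,13,-9)
river: ρ → (-9,5,9)
river: ρ → (9,13,-5)
river: ρ → (-5,17,3)
river: ρ → (3,13,-15)
river: ρ → (-15,17,1)
river: ρ → (1,17,-15)
river: ρ → (-15,13,3)
river: ρ → (3,17,-5)
river: ρ → (-5,13,9)
river: ρ → (9,5,-9)
closes: descent 0, river 18
min |a| on river = 1

1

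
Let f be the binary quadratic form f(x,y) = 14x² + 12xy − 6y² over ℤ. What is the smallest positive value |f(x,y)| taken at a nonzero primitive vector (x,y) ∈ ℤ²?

river: ρ → (-6,12,14)
river: ρ → (14,16,-4)
river: ρ → (-4,16,14)
river: ρ → (14,12,-6)
closes: descent 0, river 4
min |a| on river = 4

4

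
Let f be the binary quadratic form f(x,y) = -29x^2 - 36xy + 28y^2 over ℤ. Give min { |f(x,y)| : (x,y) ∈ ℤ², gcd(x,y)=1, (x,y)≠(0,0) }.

descent: ρ → (28,36,-29)  [lands on river]
river: ρ → (-29,22,35)
river: ρ → (35,48,-16)
river: ρ → (-16,48,35)
river: ρ → (35,22,-29)
river: ρ → (-29,36,28)
river: ρ → (28,20,-37)
river: ρ → (-37,54,11)
river: ρ → (11,56,-32)
river: ρ → (-32,8,35)
river: ρ → (35,62,-5)
river: ρ → (-5,58,59)
river: ρ → (59,60,-4)
river: ρ → (-4,60,59)
river: ρ → (59,58,-5)
river: ρ → (-5,62,35)
river: ρ → (35,8,-32)
river: ρ → (-32,56,11)
river: ρ → (11,54,-37)
river: ρ → (-37,20,28)
closes: descent 1, river 20
min |a| on river = 4

4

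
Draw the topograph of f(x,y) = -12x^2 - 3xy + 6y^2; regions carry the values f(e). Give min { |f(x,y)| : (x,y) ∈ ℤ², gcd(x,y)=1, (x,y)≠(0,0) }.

descent: ρ → (6,15,-3)  [lands on river]
river: ρ → (-3,15,6)
river: ρ → (6,9,-9)
river: ρ → (-9,9,6)
closes: descent 1, river 4
min |a| on river = 3

3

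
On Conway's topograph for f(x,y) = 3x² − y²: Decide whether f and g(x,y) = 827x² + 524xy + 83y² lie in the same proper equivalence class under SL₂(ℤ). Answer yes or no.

D₁ = 12, D₂ = 12
river cycle of f (length 2): (-1, 2, 2), (2, 2, -1)
river cycle of g (length 2): (2, 2, -1), (-1, 2, 2)
cycles coincide ⇒ equivalent

yes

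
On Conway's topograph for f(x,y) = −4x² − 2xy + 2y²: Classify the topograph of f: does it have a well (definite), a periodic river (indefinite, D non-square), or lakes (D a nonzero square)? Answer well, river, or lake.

D = b²−4ac = (-2)² − 4·(-4)·2 = 36
D = 6² is a perfect square ⇒ form factors over ℤ ⇒ lakes

lake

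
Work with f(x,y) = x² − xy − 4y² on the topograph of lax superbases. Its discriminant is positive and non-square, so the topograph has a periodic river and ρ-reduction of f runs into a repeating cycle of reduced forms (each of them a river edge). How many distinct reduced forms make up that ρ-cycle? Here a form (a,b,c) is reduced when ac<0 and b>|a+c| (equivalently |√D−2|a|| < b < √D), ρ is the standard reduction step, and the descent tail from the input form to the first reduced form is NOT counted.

D = 17, ⌊√D⌋ = 4
descent: ρ → (-4,1,1)
descent: ρ → (1,3,-2)  [lands on river]
river: ρ → (-2,1,2)
river: ρ → (2,3,-1)
river: ρ → (-1,3,2)
river: ρ → (2,1,-2)
river: ρ → (-2,3,1)
ρ-cycle length = 6 (tail of 2 descent steps not counted)

6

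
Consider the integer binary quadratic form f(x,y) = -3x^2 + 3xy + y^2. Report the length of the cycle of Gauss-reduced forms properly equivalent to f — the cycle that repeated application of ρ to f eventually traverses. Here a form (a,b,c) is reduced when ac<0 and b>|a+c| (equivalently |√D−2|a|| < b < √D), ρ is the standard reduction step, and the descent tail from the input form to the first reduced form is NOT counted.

D = 21, ⌊√D⌋ = 4
river: ρ → (1,3,-3)
river: ρ → (-3,3,1)
ρ-cycle length = 2 (tail of 0 descent steps not counted)

2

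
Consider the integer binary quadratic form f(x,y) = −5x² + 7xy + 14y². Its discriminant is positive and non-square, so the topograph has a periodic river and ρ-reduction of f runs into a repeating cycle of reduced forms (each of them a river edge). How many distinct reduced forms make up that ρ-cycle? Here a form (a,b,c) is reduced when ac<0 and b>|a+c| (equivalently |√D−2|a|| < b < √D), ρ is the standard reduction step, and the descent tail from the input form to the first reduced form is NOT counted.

D = 329, ⌊√D⌋ = 18
descent: ρ → (14,-7,-5)
descent: ρ → (-5,17,2)  [lands on river]
river: ρ → (2,15,-13)
river: ρ → (-13,11,4)
river: ρ → (4,13,-10)
river: ρ → (-10,7,7)
river: ρ → (7,7,-10)
river: ρ → (-10,13,4)
river: ρ → (4,11,-13)
river: ρ → (-13,15,2)
river: ρ → (2,17,-5)
river: ρ → (-5,13,8)
river: ρ → (8,3,-10)
river: ρ → (-10,17,1)
river: ρ → (1,17,-10)
river: ρ → (-10,3,8)
river: ρ → (8,13,-5)
ρ-cycle length = 16 (tail of 2 descent steps not counted)

16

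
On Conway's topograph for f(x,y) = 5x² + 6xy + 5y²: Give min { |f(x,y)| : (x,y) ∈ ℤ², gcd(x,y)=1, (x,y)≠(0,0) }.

translate: b→-4 (≡6 mod 10), so (5,6,5)→(5,-4,4)
flip: (5,-4,4)→(4,4,5)
reduced (well bottom): (4,4,5) with a≤c, −a<b≤a
well minimum = a = 4

4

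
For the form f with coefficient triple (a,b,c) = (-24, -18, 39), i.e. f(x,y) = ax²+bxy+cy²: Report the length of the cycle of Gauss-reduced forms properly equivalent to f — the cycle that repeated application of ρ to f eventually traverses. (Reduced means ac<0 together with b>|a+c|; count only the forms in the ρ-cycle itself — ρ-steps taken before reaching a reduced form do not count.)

D = 4068, ⌊√D⌋ = 63
descent: ρ → (39,18,-24)  [lands on river]
river: ρ → (-24,30,33)
river: ρ → (33,36,-21)
river: ρ → (-21,48,21)
river: ρ → (21,36,-33)
river: ρ → (-33,30,24)
river: ρ → (24,18,-39)
river: ρ → (-39,60,3)
river: ρ → (3,60,-39)
river: ρ → (-39,18,24)
river: ρ → (24,30,-33)
river: ρ → (-33,36,21)
river: ρ → (21,48,-21)
river: ρ → (-21,36,33)
river: ρ → (33,30,-24)
river: ρ → (-24,18,39)
river: ρ → (39,60,-3)
river: ρ → (-3,60,39)
ρ-cycle length = 18 (tail of 1 descent step not counted)

18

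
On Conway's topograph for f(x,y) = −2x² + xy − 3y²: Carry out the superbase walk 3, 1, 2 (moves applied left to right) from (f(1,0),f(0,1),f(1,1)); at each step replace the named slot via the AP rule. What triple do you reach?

start (-2,-3,-4) = (f(1,0),f(0,1),f(1,1))
replace slot 3: 2·((-2)+(-3)) − (-4) = -6 → (-2,-3,-6)
replace slot 1: 2·((-3)+(-6)) − (-2) = -16 → (-16,-3,-6)
replace slot 2: 2·((-16)+(-6)) − (-3) = -41 → (-16,-41,-6)

-16,-41,-6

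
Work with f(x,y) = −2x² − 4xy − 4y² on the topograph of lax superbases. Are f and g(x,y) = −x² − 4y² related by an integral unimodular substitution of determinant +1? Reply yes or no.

D₁ = -16, D₂ = -16
f is negative-definite; reduce −f:
−f: translate: b→0 (≡4 mod 4), so (2,4,4)→(2,0,2)
−f: reduced (well bottom): (2,0,2) with a≤c, −a<b≤a
flip sign back: reduced form of f is (-2,0,-2)
g is negative-definite; reduce −g:
−g: reduced (well bottom): (1,0,4) with a≤c, −a<b≤a
flip sign back: reduced form of g is (-1,0,-4)
reduced forms (-2, 0, -2) vs (-1, 0, -4) ⇒ inequivalent

no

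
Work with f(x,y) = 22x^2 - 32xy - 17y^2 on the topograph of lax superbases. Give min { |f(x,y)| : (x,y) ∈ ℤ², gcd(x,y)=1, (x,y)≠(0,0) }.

descent: ρ → (-17,32,22)  [lands on river]
river: ρ → (22,12,-27)
river: ρ → (-27,42,7)
river: ρ → (7,42,-27)
river: ρ → (-27,12,22)
river: ρ → (22,32,-17)
river: ρ → (-17,36,18)
river: ρ → (18,36,-17)
closes: descent 1, river 8
min |a| on river = 7

7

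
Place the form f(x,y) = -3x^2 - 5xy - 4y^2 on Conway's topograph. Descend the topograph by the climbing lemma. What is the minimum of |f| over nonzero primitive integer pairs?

translate: b→-1 (≡5 mod 6), so (3,5,4)→(3,-1,2)
flip: (3,-1,2)→(2,1,3)
reduced (well bottom): (2,1,3) with a≤c, −a<b≤a
well minimum |f| = |-2| = 2 (negative-definite)

2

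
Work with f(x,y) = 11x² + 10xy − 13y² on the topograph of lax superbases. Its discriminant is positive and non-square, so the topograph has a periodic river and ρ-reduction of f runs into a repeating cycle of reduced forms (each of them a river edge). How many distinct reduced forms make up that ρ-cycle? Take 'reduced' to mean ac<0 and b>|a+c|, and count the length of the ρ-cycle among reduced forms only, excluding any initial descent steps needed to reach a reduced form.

D = 672, ⌊√D⌋ = 25
river: ρ → (-13,16,8)
river: ρ → (8,16,-13)
river: ρ → (-13,10,11)
river: ρ → (11,12,-12)
river: ρ → (-12,12,11)
river: ρ → (11,10,-13)
ρ-cycle length = 6 (tail of 0 descent steps not counted)

6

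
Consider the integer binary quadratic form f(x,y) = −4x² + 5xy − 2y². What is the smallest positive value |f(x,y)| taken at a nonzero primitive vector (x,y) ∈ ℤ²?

translate: b→3 (≡-5 mod 8), so (4,-5,2)→(4,3,1)
flip: (4,3,1)→(1,-3,4)
translate: b→1 (≡-3 mod 2), so (1,-3,4)→(1,1,2)
reduced (well bottom): (1,1,2) with a≤c, −a<b≤a
well minimum |f| = |-1| = 1 (negative-definite)

1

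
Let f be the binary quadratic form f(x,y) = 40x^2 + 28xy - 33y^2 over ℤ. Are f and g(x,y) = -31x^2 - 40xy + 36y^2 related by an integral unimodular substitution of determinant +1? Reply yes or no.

D₁ = 6064, D₂ = 6064
river cycle of f (length 76): (-33, 38, 35), (35, 32, -36), (-36, 40, 31), (31, 22, -45), (-45, 68, 8), (8, 76, -9), (-9, 68, 40), (40, 12, -37), (-37, 62, 15), (15, 58, -45), … (66 more)
river cycle of g (length 76): (36, 40, -31), (-31, 22, 45), (45, 68, -8), (-8, 76, 9), (9, 68, -40), (-40, 12, 37), (37, 62, -15), (-15, 58, 45), (45, 32, -28), (-28, 24, 49), … (66 more)
cycles differ ⇒ inequivalent

no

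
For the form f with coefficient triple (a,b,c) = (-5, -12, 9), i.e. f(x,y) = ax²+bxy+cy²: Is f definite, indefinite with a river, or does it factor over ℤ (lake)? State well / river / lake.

D = b²−4ac = (-12)² − 4·(-5)·9 = 324
D = 18² is a perfect square ⇒ form factors over ℤ ⇒ lakes

lake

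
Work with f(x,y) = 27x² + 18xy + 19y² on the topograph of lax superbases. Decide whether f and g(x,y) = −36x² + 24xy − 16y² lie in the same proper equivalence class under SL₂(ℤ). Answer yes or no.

D₁ = -1728, D₂ = -1728
f: flip: (27,18,19)→(19,-18,27)
f: reduced (well bottom): (19,-18,27) with a≤c, −a<b≤a
g is negative-definite; reduce −g:
−g: flip: (36,-24,16)→(16,24,36)
−g: translate: b→-8 (≡24 mod 32), so (16,24,36)→(16,-8,28)
−g: reduced (well bottom): (16,-8,28) with a≤c, −a<b≤a
flip sign back: reduced form of g is (-16,8,-28)
reduced forms (19, -18, 27) vs (-16, 8, -28) ⇒ inequivalent

no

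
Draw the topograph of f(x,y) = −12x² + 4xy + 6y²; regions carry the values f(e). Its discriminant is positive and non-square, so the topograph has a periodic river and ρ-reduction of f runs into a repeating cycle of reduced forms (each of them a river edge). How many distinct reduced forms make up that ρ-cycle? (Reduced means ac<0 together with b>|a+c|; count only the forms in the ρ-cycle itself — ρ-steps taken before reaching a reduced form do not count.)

D = 304, ⌊√D⌋ = 17
descent: ρ → (6,8,-10)  [lands on river]
river: ρ → (-10,12,4)
river: ρ → (4,12,-10)
river: ρ → (-10,8,6)
river: ρ → (6,16,-2)
river: ρ → (-2,16,6)
ρ-cycle length = 6 (tail of 1 descent step not counted)

6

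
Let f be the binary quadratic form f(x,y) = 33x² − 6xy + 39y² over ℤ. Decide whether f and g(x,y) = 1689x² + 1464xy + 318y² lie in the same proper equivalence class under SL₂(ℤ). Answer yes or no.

D₁ = -5112, D₂ = -5112
f: reduced (well bottom): (33,-6,39) with a≤c, −a<b≤a
g: flip: (1689,1464,318)→(318,-1464,1689)
g: translate: b→-192 (≡-1464 mod 636), so (318,-1464,1689)→(318,-192,33)
g: flip: (318,-192,33)→(33,192,318)
g: translate: b→-6 (≡192 mod 66), so (33,192,318)→(33,-6,39)
g: reduced (well bottom): (33,-6,39) with a≤c, −a<b≤a
reduced forms (33, -6, 39) vs (33, -6, 39) ⇒ equivalent

yes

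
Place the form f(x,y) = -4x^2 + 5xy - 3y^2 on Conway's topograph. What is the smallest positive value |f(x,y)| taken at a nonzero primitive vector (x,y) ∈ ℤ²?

translate: b→3 (≡-5 mod 8), so (4,-5,3)→(4,3,2)
flip: (4,3,2)→(2,-3,4)
translate: b→1 (≡-3 mod 4), so (2,-3,4)→(2,1,3)
reduced (well bottom): (2,1,3) with a≤c, −a<b≤a
well minimum |f| = |-2| = 2 (negative-definite)

2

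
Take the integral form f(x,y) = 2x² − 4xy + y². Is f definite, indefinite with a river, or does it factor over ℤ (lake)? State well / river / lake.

D = b²−4ac = (-4)² − 4·2·1 = 8
D > 0 non-square ⇒ indefinite ⇒ periodic river

river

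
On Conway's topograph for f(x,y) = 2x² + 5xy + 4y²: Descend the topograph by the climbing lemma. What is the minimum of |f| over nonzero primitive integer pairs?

translate: b→1 (≡5 mod 4), so (2,5,4)→(2,1,1)
flip: (2,1,1)→(1,-1,2)
translate: b→1 (≡-1 mod 2), so (1,-1,2)→(1,1,2)
reduced (well bottom): (1,1,2) with a≤c, −a<b≤a
well minimum = a = 1

1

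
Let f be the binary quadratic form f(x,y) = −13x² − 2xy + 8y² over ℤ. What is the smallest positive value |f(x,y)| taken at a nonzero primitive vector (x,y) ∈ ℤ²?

descent: ρ → (8,18,-3)  [lands on river]
river: ρ → (-3,18,8)
river: ρ → (8,14,-7)
river: ρ → (-7,14,8)
closes: descent 1, river 4
min |a| on river = 3

3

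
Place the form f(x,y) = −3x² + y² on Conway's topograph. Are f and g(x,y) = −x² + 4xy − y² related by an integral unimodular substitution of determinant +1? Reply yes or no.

D₁ = 12, D₂ = 12
river cycle of f (length 2): (1, 2, -2), (-2, 2, 1)
river cycle of g (length 2): (-1, 2, 2), (2, 2, -1)
cycles differ ⇒ inequivalent

no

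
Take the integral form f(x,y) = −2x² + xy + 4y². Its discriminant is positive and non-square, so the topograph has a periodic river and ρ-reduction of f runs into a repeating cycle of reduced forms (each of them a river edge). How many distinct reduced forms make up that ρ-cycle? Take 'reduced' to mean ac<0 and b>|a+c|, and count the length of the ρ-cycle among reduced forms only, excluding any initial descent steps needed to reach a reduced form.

D = 33, ⌊√D⌋ = 5
descent: ρ → (4,-1,-2)
descent: ρ → (-2,5,1)  [lands on river]
river: ρ → (1,5,-2)
river: ρ → (-2,3,3)
river: ρ → (3,3,-2)
ρ-cycle length = 4 (tail of 2 descent steps not counted)

4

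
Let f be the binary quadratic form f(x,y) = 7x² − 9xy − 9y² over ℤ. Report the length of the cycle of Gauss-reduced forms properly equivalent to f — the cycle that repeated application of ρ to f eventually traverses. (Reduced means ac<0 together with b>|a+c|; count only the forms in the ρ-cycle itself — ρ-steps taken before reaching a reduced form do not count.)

D = 333, ⌊√D⌋ = 18
descent: ρ → (-9,9,7)  [lands on river]
river: ρ → (7,5,-11)
river: ρ → (-11,17,1)
river: ρ → (1,17,-11)
river: ρ → (-11,5,7)
river: ρ → (7,9,-9)
ρ-cycle length = 6 (tail of 1 descent step not counted)

6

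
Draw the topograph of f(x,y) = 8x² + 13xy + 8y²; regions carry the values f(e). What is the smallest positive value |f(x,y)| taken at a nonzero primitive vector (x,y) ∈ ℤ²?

translate: b→-3 (≡13 mod 16), so (8,13,8)→(8,-3,3)
flip: (8,-3,3)→(3,3,8)
reduced (well bottom): (3,3,8) with a≤c, −a<b≤a
well minimum = a = 3

3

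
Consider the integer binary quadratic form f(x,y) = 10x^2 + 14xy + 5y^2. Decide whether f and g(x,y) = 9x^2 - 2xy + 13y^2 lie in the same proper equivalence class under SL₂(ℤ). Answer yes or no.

D₁ = -4, D₂ = -464
discriminants differ ⇒ not SL₂(ℤ)-equivalent

no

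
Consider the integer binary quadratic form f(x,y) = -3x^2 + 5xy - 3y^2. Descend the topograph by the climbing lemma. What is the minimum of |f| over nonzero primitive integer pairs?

translate: b→1 (≡-5 mod 6), so (3,-5,3)→(3,1,1)
flip: (3,1,1)→(1,-1,3)
translate: b→1 (≡-1 mod 2), so (1,-1,3)→(1,1,3)
reduced (well bottom): (1,1,3) with a≤c, −a<b≤a
well minimum |f| = |-1| = 1 (negative-definite)

1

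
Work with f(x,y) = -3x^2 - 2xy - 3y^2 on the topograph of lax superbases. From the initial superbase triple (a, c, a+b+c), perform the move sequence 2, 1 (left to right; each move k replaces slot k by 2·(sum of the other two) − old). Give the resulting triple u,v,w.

start (-3,-3,-8) = (f(1,0),f(0,1),f(1,1))
replace slot 2: 2·((-3)+(-8)) − (-3) = -19 → (-3,-19,-8)
replace slot 1: 2·((-19)+(-8)) − (-3) = -51 → (-51,-19,-8)

-51,-19,-8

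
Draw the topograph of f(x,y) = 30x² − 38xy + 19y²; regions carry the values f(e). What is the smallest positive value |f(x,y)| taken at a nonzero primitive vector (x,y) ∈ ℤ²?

translate: b→22 (≡-38 mod 60), so (30,-38,19)→(30,22,11)
flip: (30,22,11)→(11,-22,30)
translate: b→0 (≡-22 mod 22), so (11,-22,30)→(11,0,19)
reduced (well bottom): (11,0,19) with a≤c, −a<b≤a
well minimum = a = 11

11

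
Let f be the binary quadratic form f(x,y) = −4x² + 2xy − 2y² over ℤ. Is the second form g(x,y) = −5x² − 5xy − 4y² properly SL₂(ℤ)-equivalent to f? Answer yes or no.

D₁ = -28, D₂ = -55
discriminants differ ⇒ not SL₂(ℤ)-equivalent

no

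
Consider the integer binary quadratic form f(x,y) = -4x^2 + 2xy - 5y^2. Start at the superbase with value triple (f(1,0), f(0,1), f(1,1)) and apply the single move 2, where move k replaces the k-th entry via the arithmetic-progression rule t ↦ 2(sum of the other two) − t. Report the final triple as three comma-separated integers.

start (-4,-5,-7) = (f(1,0),f(0,1),f(1,1))
replace slot 2: 2·((-4)+(-7)) − (-5) = -17 → (-4,-17,-7)

-4,-17,-7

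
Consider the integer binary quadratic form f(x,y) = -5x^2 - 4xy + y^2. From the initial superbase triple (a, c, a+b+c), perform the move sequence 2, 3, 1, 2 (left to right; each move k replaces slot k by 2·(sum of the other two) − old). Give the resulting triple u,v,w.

start (-5,1,-8) = (f(1,0),f(0,1),f(1,1))
replace slot 2: 2·((-5)+(-8)) − 1 = -27 → (-5,-27,-8)
replace slot 3: 2·((-5)+(-27)) − (-8) = -56 → (-5,-27,-56)
replace slot 1: 2·((-27)+(-56)) − (-5) = -161 → (-161,-27,-56)
replace slot 2: 2·((-161)+(-56)) − (-27) = -407 → (-161,-407,-56)

-161,-407,-56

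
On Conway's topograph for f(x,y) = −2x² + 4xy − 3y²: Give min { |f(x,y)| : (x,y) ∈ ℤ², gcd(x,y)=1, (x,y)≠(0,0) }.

translate: b→0 (≡-4 mod 4), so (2,-4,3)→(2,0,1)
flip: (2,0,1)→(1,0,2)
reduced (well bottom): (1,0,2) with a≤c, −a<b≤a
well minimum |f| = |-1| = 1 (negative-definite)

1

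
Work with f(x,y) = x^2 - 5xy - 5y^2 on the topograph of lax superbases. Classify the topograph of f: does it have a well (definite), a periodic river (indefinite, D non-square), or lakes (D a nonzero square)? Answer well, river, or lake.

D = b²−4ac = (-5)² − 4·1·(-5) = 45
D > 0 non-square ⇒ indefinite ⇒ periodic river

river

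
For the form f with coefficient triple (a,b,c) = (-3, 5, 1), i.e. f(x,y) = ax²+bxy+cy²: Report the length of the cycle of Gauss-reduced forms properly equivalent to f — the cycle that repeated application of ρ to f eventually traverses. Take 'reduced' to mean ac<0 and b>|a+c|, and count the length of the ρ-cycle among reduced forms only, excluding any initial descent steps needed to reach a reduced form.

D = 37, ⌊√D⌋ = 6
river: ρ → (1,5,-3)
river: ρ → (-3,1,3)
river: ρ → (3,5,-1)
river: ρ → (-1,5,3)
river: ρ → (3,1,-3)
river: ρ → (-3,5,1)
ρ-cycle length = 6 (tail of 0 descent steps not counted)

6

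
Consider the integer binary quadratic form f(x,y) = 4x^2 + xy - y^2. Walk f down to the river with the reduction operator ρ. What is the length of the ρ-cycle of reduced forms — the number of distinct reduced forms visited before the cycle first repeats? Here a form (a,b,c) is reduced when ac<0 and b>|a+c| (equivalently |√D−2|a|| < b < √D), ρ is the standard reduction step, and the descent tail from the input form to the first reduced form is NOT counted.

D = 17, ⌊√D⌋ = 4
descent: ρ → (-1,3,2)  [lands on river]
river: ρ → (2,1,-2)
river: ρ → (-2,3,1)
river: ρ → (1,3,-2)
river: ρ → (-2,1,2)
river: ρ → (2,3,-1)
ρ-cycle length = 6 (tail of 1 descent step not counted)

6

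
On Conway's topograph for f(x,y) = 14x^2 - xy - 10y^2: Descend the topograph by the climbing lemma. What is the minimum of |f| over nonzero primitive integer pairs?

descent: ρ → (-10,21,3)  [lands on river]
river: ρ → (3,21,-10)
river: ρ → (-10,19,5)
river: ρ → (5,21,-6)
river: ρ → (-6,15,14)
river: ρ → (14,13,-7)
river: ρ → (-7,15,12)
river: ρ → (12,9,-10)
river: ρ → (-10,11,11)
river: ρ → (11,11,-10)
river: ρ → (-10,9,12)
river: ρ → (12,15,-7)
river: ρ → (-7,13,14)
river: ρ → (14,15,-6)
river: ρ → (-6,21,5)
river: ρ → (5,19,-10)
closes: descent 1, river 16
min |a| on river = 3

3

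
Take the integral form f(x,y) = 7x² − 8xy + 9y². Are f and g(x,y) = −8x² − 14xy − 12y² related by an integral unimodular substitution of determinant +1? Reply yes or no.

D₁ = -188, D₂ = -188
f: translate: b→6 (≡-8 mod 14), so (7,-8,9)→(7,6,8)
f: reduced (well bottom): (7,6,8) with a≤c, −a<b≤a
g is negative-definite; reduce −g:
−g: translate: b→-2 (≡14 mod 16), so (8,14,12)→(8,-2,6)
−g: flip: (8,-2,6)→(6,2,8)
−g: reduced (well bottom): (6,2,8) with a≤c, −a<b≤a
flip sign back: reduced form of g is (-6,-2,-8)
reduced forms (7, 6, 8) vs (-6, -2, -8) ⇒ inequivalent

no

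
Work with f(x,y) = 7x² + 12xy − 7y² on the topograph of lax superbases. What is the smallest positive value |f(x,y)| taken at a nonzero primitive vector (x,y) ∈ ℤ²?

river: ρ → (-7,16,3)
river: ρ → (3,14,-12)
river: ρ → (-12,10,5)
river: ρ → (5,10,-12)
river: ρ → (-12,14,3)
river: ρ → (3,16,-7)
river: ρ → (-7,12,7)
river: ρ → (7,16,-3)
river: ρ → (-3,14,12)
river: ρ → (12,10,-5)
river: ρ → (-5,10,12)
river: ρ → (12,14,-3)
river: ρ → (-3,16,7)
river: ρ → (7,12,-7)
closes: descent 0, river 14
min |a| on river = 3

3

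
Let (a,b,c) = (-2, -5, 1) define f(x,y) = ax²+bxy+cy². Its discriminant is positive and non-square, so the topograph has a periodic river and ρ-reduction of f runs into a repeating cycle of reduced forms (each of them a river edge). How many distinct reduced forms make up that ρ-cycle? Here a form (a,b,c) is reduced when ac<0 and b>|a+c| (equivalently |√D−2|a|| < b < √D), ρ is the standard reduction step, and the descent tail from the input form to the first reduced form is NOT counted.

D = 33, ⌊√D⌋ = 5
descent: ρ → (1,5,-2)  [lands on river]
river: ρ → (-2,3,3)
river: ρ → (3,3,-2)
river: ρ → (-2,5,1)
ρ-cycle length = 4 (tail of 1 descent step not counted)

4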